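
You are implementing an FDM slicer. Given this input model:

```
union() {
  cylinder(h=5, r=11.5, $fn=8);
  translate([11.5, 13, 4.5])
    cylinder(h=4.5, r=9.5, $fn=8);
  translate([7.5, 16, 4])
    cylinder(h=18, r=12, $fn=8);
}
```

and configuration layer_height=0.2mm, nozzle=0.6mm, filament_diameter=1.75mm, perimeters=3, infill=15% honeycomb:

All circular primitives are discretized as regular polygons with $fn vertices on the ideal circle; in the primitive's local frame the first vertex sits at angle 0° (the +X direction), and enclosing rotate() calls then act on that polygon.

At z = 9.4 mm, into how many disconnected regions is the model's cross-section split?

At z = 9.4 mm: the cylinder does not reach this height (z outside [0, 5]); the cylinder at (11.5, 13) is not intersected at this z (z outside [4.5, 9]); the r=12 cylinder at (7.5, 16) gives a regular 8-gon of circumradius 12 (constant along its height); Merging all regions: only the r=12 cylinder at (7.5, 16) is present, so the union is just that shape — 1 connected region. The result has 1 disconnected region.

1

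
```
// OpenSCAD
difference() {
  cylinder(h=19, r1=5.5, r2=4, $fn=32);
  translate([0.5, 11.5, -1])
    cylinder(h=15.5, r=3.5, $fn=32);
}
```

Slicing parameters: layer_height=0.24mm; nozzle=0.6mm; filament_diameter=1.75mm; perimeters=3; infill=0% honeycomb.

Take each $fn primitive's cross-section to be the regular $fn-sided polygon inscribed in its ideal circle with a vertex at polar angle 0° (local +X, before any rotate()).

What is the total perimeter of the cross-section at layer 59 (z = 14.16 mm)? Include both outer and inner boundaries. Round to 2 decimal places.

At z = 14.16 mm: the cone contributes a regular 32-gon of circumradius 4.382 (interpolated between r1=5.5 and r2=4 at t=0.745) (perimeter = 2·32·4.382·sin(180°/32) = 27.49 mm); the r=3.5 cylinder at (0.5, 11.5) contributes a regular 32-gon of circumradius 3.5 (perimeter = 2·32·3.500·sin(180°/32) = 21.96 mm); Taking the first minus the rest: starting from the cone, the r=3.5 cylinder at (0.5, 11.5) misses the remaining region (no effect) — boundary = 27.49 mm. Overall, the cross-section is a single solid region. Total boundary length (outer) = 27.49 mm.

27.49 mm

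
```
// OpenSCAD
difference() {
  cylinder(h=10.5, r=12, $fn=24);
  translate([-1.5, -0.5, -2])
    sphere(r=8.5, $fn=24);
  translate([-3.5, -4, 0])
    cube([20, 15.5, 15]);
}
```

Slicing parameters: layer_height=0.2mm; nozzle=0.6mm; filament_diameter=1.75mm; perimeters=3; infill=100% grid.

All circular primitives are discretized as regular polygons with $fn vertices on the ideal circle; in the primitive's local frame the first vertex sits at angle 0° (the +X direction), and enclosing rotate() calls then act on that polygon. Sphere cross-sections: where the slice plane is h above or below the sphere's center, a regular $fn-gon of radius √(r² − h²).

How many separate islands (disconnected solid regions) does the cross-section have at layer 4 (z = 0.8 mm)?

At z = 0.8 mm: the cylinder: section is a regular 24-gon, circumradius r=12; the sphere at (-1.5, -0.5): section is a regular 24-gon, circumradius = √(r²−h²) = √(8.5²−2.8²) = 8.026; the 20×15.5 cube at (-3.5, -4) contributes its full rectangle; Taking the first minus the rest: starting from the r=12 cylinder, the r=8.5 sphere at (-1.5, -0.5) lies wholly inside it (removes its full 200.05 mm² and its 50.28 mm outline becomes a hole wall); the 20×15.5 cube at (-3.5, -4) partially overlaps it — only the 112.16 mm² overlap (of its 310.00 mm²) is removed, clipping the outline — 2 connected regions. Overall, the cross-section has 2 separate islands. Island count = 2.

2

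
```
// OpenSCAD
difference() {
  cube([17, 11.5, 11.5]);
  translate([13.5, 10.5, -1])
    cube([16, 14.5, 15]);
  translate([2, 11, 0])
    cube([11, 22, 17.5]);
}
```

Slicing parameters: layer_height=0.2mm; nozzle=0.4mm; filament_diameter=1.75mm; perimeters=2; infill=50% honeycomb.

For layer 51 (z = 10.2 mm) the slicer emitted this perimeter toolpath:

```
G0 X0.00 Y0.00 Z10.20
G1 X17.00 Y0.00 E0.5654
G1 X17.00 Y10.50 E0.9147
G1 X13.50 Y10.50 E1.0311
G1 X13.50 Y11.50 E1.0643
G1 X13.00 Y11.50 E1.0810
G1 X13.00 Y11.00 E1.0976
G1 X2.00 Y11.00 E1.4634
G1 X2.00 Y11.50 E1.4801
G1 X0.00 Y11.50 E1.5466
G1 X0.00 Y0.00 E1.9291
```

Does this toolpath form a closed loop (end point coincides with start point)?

yes

Start point (G0): (0.00, 0.00). End point (last G1): the path returns to the start — closed.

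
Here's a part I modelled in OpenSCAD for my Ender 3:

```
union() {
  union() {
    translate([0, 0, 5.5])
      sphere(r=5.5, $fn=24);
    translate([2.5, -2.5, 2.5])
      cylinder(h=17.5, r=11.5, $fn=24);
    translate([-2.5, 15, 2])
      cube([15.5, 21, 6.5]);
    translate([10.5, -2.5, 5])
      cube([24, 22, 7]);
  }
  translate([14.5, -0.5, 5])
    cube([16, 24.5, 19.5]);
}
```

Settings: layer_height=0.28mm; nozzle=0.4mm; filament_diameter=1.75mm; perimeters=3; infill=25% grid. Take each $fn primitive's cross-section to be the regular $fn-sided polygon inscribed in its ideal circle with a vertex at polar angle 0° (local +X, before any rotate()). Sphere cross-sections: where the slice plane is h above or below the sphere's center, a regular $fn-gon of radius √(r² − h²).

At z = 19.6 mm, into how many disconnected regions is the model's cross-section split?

2

At z = 19.6 mm: the sphere is absent (|z−center|=14.100 > r=5.5); the cylinder at (2.5, -2.5): section is a regular 24-gon, circumradius r=11.5; the cube at (-2.5, 15) is not intersected at this z (z outside [2, 8.5]); the cube at (10.5, -2.5) does not reach this height (z outside [5, 12]); Merging all regions: only the r=11.5 cylinder at (2.5, -2.5) is present, so the union is just that shape — 1 connected region; the cube at (14.5, -0.5) (footprint 16×24.5) is included at this height; Combining (union): the 2 present regions are separate (no shared area or edge), so areas and boundary lengths simply add and each stays a separate island — 2 connected regions. The result has 2 disconnected regions.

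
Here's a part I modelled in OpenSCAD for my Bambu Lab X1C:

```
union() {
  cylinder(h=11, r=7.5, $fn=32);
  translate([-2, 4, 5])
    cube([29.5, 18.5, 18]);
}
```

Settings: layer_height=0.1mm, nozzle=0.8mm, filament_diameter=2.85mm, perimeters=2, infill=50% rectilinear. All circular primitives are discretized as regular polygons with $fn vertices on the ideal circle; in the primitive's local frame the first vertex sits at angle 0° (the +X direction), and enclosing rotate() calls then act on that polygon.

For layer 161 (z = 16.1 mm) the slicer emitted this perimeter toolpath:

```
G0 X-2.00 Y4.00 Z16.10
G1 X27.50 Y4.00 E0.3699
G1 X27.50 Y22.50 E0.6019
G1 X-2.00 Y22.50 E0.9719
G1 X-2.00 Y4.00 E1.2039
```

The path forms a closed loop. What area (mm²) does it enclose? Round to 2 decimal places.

Apply the shoelace formula to the sequence of (X, Y) vertices; enclosed area = 545.75 mm².

545.75 mm²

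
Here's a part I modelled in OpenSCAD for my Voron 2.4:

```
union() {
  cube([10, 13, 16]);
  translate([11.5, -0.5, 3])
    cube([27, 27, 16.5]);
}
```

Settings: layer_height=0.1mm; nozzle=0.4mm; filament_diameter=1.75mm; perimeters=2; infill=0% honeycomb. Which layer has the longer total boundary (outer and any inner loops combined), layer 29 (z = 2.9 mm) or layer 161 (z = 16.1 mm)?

Layer 29 (z = 2.9): the cube (footprint 10×13) is included at this height (perimeter 46.00 mm); the cube at (11.5, -0.5) is absent (z outside [3, 19.5]); Combining (union): only the 10×13 cube is present, so the union is just that shape — boundary = 46.00 mm. So its perimeter = 46.00 mm. Layer 161 (z = 16.1): the cube is not intersected at this z (z outside [0, 16]); the cube at (11.5, -0.5) (footprint 27×27) is included at this height (perimeter 108.00 mm); Taking the union: only the 27×27 cube at (11.5, -0.5) is present, so the union is just that shape — boundary = 108.00 mm. So its perimeter = 108.00 mm. Layer 161 is larger (108.00 vs 46.00 mm).

layer 161 (z = 16.1 mm)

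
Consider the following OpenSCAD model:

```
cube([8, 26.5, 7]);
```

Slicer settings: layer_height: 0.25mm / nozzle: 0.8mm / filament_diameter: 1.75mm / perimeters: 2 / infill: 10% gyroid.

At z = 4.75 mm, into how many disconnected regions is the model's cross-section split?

At z = 4.75 mm: the cube (footprint 8×26.5) is included at this height. The result has 1 disconnected region.

1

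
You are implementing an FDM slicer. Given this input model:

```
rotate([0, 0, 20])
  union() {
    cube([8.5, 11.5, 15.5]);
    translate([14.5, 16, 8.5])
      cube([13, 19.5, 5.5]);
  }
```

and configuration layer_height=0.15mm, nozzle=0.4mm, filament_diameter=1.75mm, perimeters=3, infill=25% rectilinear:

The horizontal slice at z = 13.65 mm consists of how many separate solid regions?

2

At z = 13.65 mm: the 8.5×11.5 cube contributes its full rectangle; the cube at (14.5, 16) (footprint 13×19.5) is included at this height; Combining (union): the 2 present regions are separate (no shared area or edge), so areas and boundary lengths simply add and each stays a separate island — 2 connected regions; (whole slice rotated 20° about Z — lengths, areas and connectivity unchanged). The result has 2 disconnected regions.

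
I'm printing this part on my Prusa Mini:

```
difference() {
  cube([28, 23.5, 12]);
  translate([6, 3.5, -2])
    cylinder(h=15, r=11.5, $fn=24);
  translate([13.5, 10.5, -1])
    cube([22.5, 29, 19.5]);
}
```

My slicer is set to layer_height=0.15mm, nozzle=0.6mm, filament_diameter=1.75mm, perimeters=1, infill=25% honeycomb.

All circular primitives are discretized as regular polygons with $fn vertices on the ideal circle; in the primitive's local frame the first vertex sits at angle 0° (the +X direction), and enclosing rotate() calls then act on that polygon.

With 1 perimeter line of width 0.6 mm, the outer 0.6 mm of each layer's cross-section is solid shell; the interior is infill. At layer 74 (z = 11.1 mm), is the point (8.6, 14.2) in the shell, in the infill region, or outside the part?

At z = 11.1 mm: the 28×23.5 cube contributes its full rectangle; the cylinder at (6, 3.5): section is a regular 24-gon, circumradius r=11.5; the 22.5×29 cube at (13.5, 10.5) contributes its full rectangle; Taking the first minus the rest: starting from the 28×23.5 cube, the r=11.5 cylinder at (6, 3.5) partially overlaps it — only the 228.42 mm² overlap (of its 410.75 mm²) is removed, clipping the outline; the 22.5×29 cube at (13.5, 10.5) partially overlaps it — only the 187.14 mm² overlap (of its 652.50 mm²) is removed, clipping the outline — 2 connected regions. Overall, the cross-section has 2 separate islands. The nearest boundary edge runs (8.98, 14.61)→(6.00, 15.00); distance from the point to it = 0.45 mm. The point is not inside any of the regions above, so it lies outside the cross-section (0.45 mm from the nearest boundary).

outside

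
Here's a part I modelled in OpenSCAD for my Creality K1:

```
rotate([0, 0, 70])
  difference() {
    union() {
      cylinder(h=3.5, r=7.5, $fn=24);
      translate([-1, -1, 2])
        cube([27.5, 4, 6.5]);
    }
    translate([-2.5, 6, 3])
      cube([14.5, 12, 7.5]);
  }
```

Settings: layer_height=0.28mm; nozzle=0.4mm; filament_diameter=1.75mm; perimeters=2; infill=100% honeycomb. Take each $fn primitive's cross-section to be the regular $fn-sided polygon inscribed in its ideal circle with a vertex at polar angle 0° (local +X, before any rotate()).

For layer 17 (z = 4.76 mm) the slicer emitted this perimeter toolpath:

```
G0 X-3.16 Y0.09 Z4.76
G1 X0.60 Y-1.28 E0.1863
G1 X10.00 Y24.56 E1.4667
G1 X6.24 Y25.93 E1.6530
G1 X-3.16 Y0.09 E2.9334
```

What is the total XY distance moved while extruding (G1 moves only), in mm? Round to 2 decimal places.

63.00 mm

Sum the Euclidean lengths of each G1 segment: total = 63.00 mm.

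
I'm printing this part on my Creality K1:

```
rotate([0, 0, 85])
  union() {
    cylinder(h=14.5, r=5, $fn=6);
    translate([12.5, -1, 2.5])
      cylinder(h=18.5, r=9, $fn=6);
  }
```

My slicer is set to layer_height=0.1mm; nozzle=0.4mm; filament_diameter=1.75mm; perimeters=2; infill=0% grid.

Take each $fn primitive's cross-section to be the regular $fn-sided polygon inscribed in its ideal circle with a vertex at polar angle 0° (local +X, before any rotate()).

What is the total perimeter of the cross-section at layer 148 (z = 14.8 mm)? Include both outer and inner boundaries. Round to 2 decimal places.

At z = 14.8 mm: the cylinder is absent (z outside [0, 14.5]); the r=9 cylinder at (12.5, -1) gives a regular 6-gon of circumradius 9 (constant along its height) (perimeter = 2·6·9.000·sin(180°/6) = 54.00 mm); Merging all regions: only the r=9 cylinder at (12.5, -1) is present, so the union is just that shape — boundary = 54.00 mm; (whole slice rotated 85° about Z — lengths, areas and connectivity unchanged). Overall, the cross-section is a single solid region. Total boundary length (outer) = 54.00 mm.

54.00 mm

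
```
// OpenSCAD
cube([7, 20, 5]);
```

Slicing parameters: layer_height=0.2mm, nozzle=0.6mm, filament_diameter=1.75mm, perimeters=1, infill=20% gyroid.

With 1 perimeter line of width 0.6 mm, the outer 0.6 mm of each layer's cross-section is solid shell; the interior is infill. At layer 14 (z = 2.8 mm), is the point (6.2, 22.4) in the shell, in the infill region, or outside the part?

outside

At z = 2.8 mm: the 7×20 cube contributes its full rectangle. Overall, the cross-section is a single solid region. The nearest boundary edge runs (7.00, 20.00)→(0.00, 20.00); distance from the point to it = 2.40 mm. The point is not inside any of the regions above, so it lies outside the cross-section (2.40 mm from the nearest boundary).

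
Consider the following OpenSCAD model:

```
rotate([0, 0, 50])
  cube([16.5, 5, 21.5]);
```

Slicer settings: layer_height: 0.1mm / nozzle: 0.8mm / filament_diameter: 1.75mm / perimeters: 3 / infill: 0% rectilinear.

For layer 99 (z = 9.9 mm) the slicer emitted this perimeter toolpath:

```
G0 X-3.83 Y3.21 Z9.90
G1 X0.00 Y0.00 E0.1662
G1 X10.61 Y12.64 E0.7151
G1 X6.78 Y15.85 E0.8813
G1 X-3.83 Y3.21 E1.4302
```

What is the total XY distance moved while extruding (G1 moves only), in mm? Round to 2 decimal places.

Sum the Euclidean lengths of each G1 segment: total = 43.00 mm.

43.00 mm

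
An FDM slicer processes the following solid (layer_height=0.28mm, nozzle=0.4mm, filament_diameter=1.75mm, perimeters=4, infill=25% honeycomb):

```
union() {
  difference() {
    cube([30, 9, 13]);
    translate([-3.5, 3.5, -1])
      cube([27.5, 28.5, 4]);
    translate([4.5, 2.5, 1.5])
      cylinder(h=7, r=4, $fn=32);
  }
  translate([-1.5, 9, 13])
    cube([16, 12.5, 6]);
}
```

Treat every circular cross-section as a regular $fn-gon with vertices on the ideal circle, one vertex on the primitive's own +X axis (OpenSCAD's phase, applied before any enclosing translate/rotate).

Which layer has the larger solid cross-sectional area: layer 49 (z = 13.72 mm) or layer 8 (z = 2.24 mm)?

Layer 49 (z = 13.72): the cube does not reach this height (z outside [0, 13]); the cube at (-3.5, 3.5) does not reach this height (z outside [-1, 3]); the cylinder at (4.5, 2.5) does not reach this height (z outside [1.5, 8.5]); Taking the first minus the rest: the first operand is absent here, so nothing remains; the 16×12.5 cube at (-1.5, 9) contributes its full rectangle (area 200.00 mm²); Taking the union: only the 16×12.5 cube at (-1.5, 9) is present, so the union is just that shape — area = 200.00 mm². So its area = 200.00 mm². Layer 8 (z = 2.24): the cube (footprint 30×9) is included at this height (area 270.00 mm²); the 27.5×28.5 cube at (-3.5, 3.5) contributes its full rectangle (area 783.75 mm²); the r=4 cylinder at (4.5, 2.5) contributes a regular 32-gon of circumradius 4 (area = (32/2)·4.000²·sin(360°/32) = 49.94 mm²); Subtracting the remaining from the first: starting from the 30×9 cube (270.00 mm²), the 27.5×28.5 cube at (-3.5, 3.5) partially overlaps it — only the 132.00 mm² overlap (of its 783.75 mm²) is removed, clipping the outline; the r=4 cylinder at (4.5, 2.5) partially overlaps it — only the 26.43 mm² overlap (of its 49.94 mm²) is removed, clipping the outline — area = 111.57 mm²; the cube at (-1.5, 9) is not intersected at this z (z outside [13, 19]); Combining (union): only that combined region is present, so the union is just that shape — area = 111.57 mm². So its area = 111.57 mm². Layer 49 is larger (200.00 vs 111.57 mm²).

layer 49 (z = 13.72 mm)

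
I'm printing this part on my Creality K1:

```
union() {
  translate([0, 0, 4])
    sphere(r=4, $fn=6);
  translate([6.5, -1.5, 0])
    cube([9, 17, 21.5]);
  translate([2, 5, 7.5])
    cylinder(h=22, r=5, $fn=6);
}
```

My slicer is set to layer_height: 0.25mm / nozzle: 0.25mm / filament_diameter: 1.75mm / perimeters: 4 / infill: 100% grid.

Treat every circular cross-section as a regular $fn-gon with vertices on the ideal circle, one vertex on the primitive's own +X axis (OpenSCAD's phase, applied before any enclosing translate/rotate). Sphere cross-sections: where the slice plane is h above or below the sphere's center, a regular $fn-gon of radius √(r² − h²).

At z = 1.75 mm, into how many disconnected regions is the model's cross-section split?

2

At z = 1.75 mm: the r=4 sphere contributes a regular 6-gon of circumradius √(4²−2.25²) = 3.307; the cube at (6.5, -1.5) is present — its section is the full 9×17 rectangle; the cylinder at (2, 5) is not intersected at this z (z outside [7.5, 29.5]); Merging all regions: the 2 present regions are separate (no shared area or edge), so areas and boundary lengths simply add and each stays a separate island — 2 connected regions. The result has 2 disconnected regions.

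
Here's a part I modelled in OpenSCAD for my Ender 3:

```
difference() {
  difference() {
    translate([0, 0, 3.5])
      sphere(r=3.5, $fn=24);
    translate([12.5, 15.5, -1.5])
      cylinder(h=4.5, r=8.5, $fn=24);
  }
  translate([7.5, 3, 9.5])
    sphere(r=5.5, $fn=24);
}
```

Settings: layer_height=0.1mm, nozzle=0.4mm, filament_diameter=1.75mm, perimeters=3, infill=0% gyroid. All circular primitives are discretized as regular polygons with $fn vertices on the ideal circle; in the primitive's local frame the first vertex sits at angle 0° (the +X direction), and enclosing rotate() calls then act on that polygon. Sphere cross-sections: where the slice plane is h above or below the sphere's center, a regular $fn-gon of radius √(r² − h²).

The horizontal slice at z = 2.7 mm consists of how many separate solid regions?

At z = 2.7 mm: the r=3.5 sphere contributes a regular 24-gon of circumradius √(3.5²−0.8²) = 3.407; the r=8.5 cylinder at (12.5, 15.5) gives a regular 24-gon of circumradius 8.5 (constant along its height); Subtracting the remaining from the first: starting from the r=3.5 sphere, the r=8.5 cylinder at (12.5, 15.5) misses the remaining region (no effect) — 1 connected region; the sphere at (7.5, 3) is absent (|z−center|=6.800 > r=5.5); Subtracting the remaining from the first: none of the subtracted shapes is present at this height, so that combined region is unchanged — 1 connected region. The result has 1 disconnected region.

1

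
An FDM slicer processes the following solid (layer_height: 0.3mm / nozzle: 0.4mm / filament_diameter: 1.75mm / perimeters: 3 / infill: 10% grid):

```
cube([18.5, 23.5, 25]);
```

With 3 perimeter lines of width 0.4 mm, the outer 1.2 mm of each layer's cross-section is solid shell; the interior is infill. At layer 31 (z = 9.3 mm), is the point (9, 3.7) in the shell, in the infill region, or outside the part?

At z = 9.3 mm: the 18.5×23.5 cube contributes its full rectangle. Overall, the cross-section is a single solid region. The nearest boundary edge runs (0.00, 0.00)→(18.50, 0.00); distance from the point to it = 3.70 mm. The point is inside the cross-section and 3.70 mm from the nearest boundary — more than the 1.2 mm shell width (3 × 0.4), so it's in the infill interior.

infill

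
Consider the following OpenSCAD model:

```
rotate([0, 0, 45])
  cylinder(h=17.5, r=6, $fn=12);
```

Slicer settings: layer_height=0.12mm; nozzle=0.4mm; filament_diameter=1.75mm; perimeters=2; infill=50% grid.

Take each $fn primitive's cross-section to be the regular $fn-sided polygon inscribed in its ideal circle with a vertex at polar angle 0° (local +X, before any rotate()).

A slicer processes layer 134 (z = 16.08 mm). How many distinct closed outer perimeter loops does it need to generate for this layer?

At z = 16.08 mm: the r=6 cylinder gives a regular 12-gon of circumradius 6 (constant along its height); (whole slice rotated 45° about Z — lengths, areas and connectivity unchanged). The result has 1 disconnected region.

1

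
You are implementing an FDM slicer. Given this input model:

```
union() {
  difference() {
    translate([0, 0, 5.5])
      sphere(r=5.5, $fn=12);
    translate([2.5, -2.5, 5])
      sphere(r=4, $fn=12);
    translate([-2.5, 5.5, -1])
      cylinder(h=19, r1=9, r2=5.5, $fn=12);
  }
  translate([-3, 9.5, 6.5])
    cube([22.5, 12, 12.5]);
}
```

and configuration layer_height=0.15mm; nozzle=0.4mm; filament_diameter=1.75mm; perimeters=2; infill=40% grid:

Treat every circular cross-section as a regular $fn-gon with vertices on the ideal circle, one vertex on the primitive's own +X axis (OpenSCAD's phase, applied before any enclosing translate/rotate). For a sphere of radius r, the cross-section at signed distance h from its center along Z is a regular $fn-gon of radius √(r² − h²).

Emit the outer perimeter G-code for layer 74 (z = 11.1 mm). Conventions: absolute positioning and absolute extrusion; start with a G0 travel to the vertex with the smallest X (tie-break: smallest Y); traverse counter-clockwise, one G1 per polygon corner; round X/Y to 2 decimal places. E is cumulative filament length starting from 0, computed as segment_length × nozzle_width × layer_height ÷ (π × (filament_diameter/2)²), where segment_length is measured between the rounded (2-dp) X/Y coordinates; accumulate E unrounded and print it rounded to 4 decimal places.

At z = 11.1 mm: the sphere is absent (|z−center|=5.600 > r=5.5); the sphere at (2.5, -2.5) is not intersected at this z (|z−center|=6.100 > r=4); the cone at (-2.5, 5.5): at t=0.637 of its height the radius interpolates to r₁+(r₂−r₁)t = 6.771, giving a regular 12-gon of that circumradius; Taking the first minus the rest: the first operand is absent here, so nothing remains; the cube at (-3, 9.5) (footprint 22.5×12) is included at this height; Combining (union): only the 22.5×12 cube at (-3, 9.5) is present, so the union is just that shape — 1 connected region. The outline is a single polygon with 4 vertices. Extrusion per mm of travel: 0.4 × 0.15 / (π × 0.875²) = 0.024945. Accumulating E over each segment gives final E = 1.7212.

G0 X-3.00 Y9.50 Z11.10
G1 X19.50 Y9.50 E0.5613
G1 X19.50 Y21.50 E0.8606
G1 X-3.00 Y21.50 E1.4219
G1 X-3.00 Y9.50 E1.7212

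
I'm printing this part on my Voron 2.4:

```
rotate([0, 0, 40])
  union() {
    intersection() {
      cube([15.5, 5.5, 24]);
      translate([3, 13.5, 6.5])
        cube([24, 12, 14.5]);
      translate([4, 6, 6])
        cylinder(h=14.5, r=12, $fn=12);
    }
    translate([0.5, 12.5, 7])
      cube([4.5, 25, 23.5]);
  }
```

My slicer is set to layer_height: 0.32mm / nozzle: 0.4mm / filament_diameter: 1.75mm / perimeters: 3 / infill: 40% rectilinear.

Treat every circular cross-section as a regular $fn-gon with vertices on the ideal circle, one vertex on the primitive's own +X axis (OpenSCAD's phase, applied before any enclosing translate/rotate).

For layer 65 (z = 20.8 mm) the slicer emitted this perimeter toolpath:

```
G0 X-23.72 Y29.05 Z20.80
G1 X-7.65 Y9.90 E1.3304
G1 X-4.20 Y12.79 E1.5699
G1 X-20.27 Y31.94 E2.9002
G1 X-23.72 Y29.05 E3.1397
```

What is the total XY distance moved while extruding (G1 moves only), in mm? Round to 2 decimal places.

Sum the Euclidean lengths of each G1 segment: total = 59.00 mm.

59.00 mm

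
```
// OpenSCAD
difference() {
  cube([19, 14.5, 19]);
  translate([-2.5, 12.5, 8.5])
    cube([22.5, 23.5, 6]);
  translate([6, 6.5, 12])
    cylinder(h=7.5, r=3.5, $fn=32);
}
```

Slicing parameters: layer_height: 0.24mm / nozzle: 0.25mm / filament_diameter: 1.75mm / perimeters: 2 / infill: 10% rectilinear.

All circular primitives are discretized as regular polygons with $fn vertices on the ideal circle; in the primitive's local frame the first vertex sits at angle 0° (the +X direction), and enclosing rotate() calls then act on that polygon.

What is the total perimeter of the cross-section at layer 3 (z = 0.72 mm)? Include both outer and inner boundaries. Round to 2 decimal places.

67.00 mm

At z = 0.72 mm: the cube (footprint 19×14.5) is included at this height (perimeter 67.00 mm); the cube at (-2.5, 12.5) does not reach this height (z outside [8.5, 14.5]); the cylinder at (6, 6.5) is absent (z outside [12, 19.5]); Subtracting the remaining from the first: none of the subtracted shapes is present at this height, so the 19×14.5 cube is unchanged — boundary = 67.00 mm. Overall, the cross-section is a single solid region. Total boundary length (outer) = 67.00 mm.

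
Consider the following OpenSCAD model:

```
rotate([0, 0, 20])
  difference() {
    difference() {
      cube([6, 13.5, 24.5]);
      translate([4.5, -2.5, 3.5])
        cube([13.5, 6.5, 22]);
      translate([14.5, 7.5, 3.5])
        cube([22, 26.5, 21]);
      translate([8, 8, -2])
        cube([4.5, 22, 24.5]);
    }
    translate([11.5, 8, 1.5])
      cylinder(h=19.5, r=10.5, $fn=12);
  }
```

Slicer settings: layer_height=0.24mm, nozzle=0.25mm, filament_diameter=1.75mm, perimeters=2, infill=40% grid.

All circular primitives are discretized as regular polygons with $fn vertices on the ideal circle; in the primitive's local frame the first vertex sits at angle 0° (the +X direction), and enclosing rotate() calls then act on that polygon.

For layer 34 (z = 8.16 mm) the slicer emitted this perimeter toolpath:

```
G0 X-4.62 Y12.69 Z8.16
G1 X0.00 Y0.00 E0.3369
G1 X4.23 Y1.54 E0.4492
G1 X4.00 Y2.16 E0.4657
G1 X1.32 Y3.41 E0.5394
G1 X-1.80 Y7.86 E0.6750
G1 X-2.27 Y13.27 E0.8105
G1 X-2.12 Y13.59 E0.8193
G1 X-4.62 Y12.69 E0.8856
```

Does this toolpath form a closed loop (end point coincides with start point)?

yes

Start point (G0): (-4.62, 12.69). End point (last G1): the path returns to the start — closed.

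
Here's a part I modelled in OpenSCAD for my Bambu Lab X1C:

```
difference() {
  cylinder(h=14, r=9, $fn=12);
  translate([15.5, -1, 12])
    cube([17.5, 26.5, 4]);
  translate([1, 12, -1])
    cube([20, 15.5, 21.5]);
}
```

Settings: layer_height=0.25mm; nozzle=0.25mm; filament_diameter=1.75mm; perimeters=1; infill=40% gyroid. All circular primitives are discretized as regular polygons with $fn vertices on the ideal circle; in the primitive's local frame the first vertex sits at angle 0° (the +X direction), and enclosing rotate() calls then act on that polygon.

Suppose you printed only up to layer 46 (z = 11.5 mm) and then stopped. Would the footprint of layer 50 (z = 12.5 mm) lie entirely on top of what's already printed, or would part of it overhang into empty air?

Compare the two slices. At z = 11.5: the r=9 cylinder contributes a regular 12-gon of circumradius 9 (area = (12/2)·9.000²·sin(360°/12) = 243.00 mm²); the cube at (15.5, -1) is not intersected at this z (z outside [12, 16]); the cube at (1, 12) (footprint 20×15.5) is included at this height (area 310.00 mm²); Taking the first minus the rest: starting from the r=9 cylinder (243.00 mm²), the 20×15.5 cube at (1, 12) misses the remaining region (no effect) — area = 243.00 mm². At z = 12.5: the r=9 cylinder gives a regular 12-gon of circumradius 9 (constant along its height) (area = (12/2)·9.000²·sin(360°/12) = 243.00 mm²); the cube at (15.5, -1) (footprint 17.5×26.5) is included at this height (area 463.75 mm²); the cube at (1, 12) is present — its section is the full 20×15.5 rectangle (area 310.00 mm²); After the difference (first − rest): starting from the r=9 cylinder (243.00 mm²), the 17.5×26.5 cube at (15.5, -1) misses the remaining region (no effect); the 20×15.5 cube at (1, 12) misses the remaining region (no effect) — area = 243.00 mm². Checking containment: the cross-section at z = 12.5 is a subset of the cross-section at z = 11.5.

entirely on top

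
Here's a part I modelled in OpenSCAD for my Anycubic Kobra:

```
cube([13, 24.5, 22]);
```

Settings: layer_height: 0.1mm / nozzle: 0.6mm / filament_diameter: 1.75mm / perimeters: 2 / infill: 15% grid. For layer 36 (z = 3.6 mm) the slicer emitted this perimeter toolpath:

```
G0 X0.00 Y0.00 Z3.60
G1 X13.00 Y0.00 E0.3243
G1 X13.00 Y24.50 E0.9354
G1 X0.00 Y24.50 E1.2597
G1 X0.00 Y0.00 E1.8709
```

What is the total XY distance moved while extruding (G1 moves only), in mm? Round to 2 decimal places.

75.00 mm

Sum the Euclidean lengths of each G1 segment: total = 75.00 mm.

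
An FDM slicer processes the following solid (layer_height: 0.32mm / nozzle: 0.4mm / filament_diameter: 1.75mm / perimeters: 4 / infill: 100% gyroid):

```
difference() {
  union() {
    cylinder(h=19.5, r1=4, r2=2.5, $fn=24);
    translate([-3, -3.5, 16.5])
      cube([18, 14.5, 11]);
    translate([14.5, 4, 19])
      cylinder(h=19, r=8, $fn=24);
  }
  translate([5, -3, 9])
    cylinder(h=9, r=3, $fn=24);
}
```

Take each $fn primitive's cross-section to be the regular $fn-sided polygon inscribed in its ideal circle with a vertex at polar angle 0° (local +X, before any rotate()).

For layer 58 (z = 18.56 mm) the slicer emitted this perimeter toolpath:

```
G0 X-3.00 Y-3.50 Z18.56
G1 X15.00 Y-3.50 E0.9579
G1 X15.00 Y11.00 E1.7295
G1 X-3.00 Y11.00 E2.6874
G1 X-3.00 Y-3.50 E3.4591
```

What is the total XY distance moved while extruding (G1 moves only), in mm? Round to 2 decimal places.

Sum the Euclidean lengths of each G1 segment: total = 65.00 mm.

65.00 mm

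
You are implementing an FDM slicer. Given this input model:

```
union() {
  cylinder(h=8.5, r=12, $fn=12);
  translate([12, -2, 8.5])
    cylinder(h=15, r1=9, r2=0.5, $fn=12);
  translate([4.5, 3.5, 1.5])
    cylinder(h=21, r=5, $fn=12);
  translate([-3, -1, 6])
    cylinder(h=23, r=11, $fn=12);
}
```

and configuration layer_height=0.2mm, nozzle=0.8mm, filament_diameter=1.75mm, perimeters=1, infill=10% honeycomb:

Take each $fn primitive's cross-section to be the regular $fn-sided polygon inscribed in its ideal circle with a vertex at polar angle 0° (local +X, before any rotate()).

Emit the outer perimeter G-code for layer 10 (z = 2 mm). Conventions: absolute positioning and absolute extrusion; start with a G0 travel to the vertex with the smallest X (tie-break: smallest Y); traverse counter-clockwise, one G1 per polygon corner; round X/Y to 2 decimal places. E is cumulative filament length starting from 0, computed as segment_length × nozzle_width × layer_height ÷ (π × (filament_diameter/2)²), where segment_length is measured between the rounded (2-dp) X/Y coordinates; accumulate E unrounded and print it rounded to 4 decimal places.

G0 X-12.00 Y0.00 Z2.00
G1 X-10.39 Y-6.00 E0.4132
G1 X-6.00 Y-10.39 E0.8262
G1 X0.00 Y-12.00 E1.2395
G1 X6.00 Y-10.39 E1.6527
G1 X10.39 Y-6.00 E2.0657
G1 X12.00 Y0.00 E2.4789
G1 X10.39 Y6.00 E2.8922
G1 X6.00 Y10.39 E3.3052
G1 X0.00 Y12.00 E3.7184
G1 X-6.00 Y10.39 E4.1316
G1 X-10.39 Y6.00 E4.5446
G1 X-12.00 Y0.00 E4.9579

At z = 2 mm: the r=12 cylinder gives a regular 12-gon of circumradius 12 (constant along its height); the cone at (12, -2) is absent (z outside [8.5, 23.5]); the cylinder at (4.5, 3.5): section is a regular 12-gon, circumradius r=5; the cylinder at (-3, -1) is absent (z outside [6, 29]); Merging all regions: the r=5 cylinder at (4.5, 3.5) lies entirely inside the r=12 cylinder, so the union is just the r=12 cylinder — 1 connected region. The outline is a single polygon with 12 vertices. Extrusion per mm of travel: 0.8 × 0.2 / (π × 0.875²) = 0.066520. Accumulating E over each segment gives final E = 4.9579.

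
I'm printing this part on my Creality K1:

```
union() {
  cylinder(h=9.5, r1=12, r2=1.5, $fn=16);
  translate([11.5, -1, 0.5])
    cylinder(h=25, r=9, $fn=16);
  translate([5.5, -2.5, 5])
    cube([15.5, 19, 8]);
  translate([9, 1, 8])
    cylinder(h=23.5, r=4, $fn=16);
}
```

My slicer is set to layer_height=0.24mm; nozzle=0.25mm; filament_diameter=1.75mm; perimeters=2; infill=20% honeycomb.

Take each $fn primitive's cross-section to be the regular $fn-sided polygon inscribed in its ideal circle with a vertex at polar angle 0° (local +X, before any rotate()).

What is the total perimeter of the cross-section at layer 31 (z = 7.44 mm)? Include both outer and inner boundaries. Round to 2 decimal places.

At z = 7.44 mm: the cone: at t=0.783 of its height the radius interpolates to r₁+(r₂−r₁)t = 3.777, giving a regular 16-gon of that circumradius (perimeter = 2·16·3.777·sin(180°/16) = 23.58 mm); the cylinder at (11.5, -1): section is a regular 16-gon, circumradius r=9 (perimeter = 2·16·9.000·sin(180°/16) = 56.19 mm); the 15.5×19 cube at (5.5, -2.5) contributes its full rectangle (perimeter 69.00 mm); the cylinder at (9, 1) is absent (z outside [8, 31.5]); Combining (union): the regions partially overlap (shared area 136.43 mm²), so the edge portions inside another operand are dropped and the merged outline is re-measured after clipping — boundary = 94.30 mm. Overall, the cross-section is a single solid region. Total boundary length (outer) = 94.30 mm.

94.30 mm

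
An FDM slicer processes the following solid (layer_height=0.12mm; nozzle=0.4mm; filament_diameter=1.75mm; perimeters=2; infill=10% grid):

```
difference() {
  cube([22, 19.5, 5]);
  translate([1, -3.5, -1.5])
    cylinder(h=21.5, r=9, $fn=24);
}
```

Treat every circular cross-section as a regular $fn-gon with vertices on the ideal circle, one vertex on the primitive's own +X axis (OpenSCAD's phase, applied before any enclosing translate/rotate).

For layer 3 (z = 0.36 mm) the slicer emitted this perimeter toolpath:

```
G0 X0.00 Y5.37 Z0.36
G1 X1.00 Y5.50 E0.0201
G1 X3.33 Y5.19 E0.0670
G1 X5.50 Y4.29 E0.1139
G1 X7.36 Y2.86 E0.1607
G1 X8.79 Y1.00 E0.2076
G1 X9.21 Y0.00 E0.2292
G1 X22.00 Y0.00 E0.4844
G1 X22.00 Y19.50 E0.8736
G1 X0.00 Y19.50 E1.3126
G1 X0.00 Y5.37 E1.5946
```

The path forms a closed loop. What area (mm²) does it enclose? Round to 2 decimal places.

391.21 mm²

Apply the shoelace formula to the sequence of (X, Y) vertices; enclosed area = 391.21 mm².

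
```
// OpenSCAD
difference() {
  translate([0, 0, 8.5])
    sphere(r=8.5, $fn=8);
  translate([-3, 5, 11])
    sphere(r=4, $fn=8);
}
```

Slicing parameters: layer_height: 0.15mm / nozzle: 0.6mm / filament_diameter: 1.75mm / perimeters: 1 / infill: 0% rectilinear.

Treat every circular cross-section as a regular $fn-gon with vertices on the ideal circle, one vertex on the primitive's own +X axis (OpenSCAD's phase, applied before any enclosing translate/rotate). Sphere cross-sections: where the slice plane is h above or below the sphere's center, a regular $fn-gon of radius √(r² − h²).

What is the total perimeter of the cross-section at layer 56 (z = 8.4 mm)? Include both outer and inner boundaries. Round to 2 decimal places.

62.51 mm

At z = 8.4 mm: the r=8.5 sphere slices to a regular 8-gon of circumradius 8.499 (√(r²−h²) with h=0.1 from center) (perimeter = 2·8·8.499·sin(180°/8) = 52.04 mm); the r=4 sphere at (-3, 5) contributes a regular 8-gon of circumradius √(4²−2.6²) = 3.040 (perimeter = 2·8·3.040·sin(180°/8) = 18.61 mm); Taking the first minus the rest: starting from the r=8.5 sphere, the r=4 sphere at (-3, 5) partially overlaps it — only the 23.93 mm² overlap (of its 26.13 mm²) is removed, clipping the outline — boundary = 62.51 mm. Overall, the cross-section is a single solid region. Total boundary length (outer) = 62.51 mm.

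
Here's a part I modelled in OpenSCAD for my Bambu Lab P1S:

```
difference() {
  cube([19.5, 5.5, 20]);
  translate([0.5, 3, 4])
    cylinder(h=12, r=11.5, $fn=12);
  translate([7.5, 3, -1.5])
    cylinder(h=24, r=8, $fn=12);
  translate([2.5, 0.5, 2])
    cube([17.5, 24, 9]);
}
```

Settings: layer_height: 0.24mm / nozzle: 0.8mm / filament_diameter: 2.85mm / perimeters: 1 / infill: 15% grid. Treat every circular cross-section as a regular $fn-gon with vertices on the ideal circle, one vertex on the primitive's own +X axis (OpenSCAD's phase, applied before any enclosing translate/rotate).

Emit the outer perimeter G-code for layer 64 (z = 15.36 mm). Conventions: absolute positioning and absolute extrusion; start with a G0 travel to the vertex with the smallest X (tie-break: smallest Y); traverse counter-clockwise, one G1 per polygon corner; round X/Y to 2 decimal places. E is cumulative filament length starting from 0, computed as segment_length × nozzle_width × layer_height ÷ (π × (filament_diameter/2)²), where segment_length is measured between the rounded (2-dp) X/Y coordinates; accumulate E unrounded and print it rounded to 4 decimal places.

At z = 15.36 mm: the 19.5×5.5 cube contributes its full rectangle; the r=11.5 cylinder at (0.5, 3) contributes a regular 12-gon of circumradius 11.5; the cylinder at (7.5, 3): section is a regular 12-gon, circumradius r=8; the cube at (2.5, 0.5) does not reach this height (z outside [2, 11]); Taking the first minus the rest: starting from the 19.5×5.5 cube, the r=11.5 cylinder at (0.5, 3) partially overlaps it — only the 63.96 mm² overlap (of its 396.75 mm²) is removed, clipping the outline; the r=8 cylinder at (7.5, 3) partially overlaps it — only the 19.25 mm² overlap (of its 192.00 mm²) is removed, clipping the outline — 1 connected region. The outline is a single polygon with 5 vertices. Extrusion per mm of travel: 0.8 × 0.24 / (π × 1.425²) = 0.030097. Accumulating E over each segment gives final E = 0.6219.

G0 X14.70 Y0.00 Z15.36
G1 X19.50 Y0.00 E0.1445
G1 X19.50 Y5.50 E0.3100
G1 X14.83 Y5.50 E0.4506
G1 X15.50 Y3.00 E0.5284
G1 X14.70 Y0.00 E0.6219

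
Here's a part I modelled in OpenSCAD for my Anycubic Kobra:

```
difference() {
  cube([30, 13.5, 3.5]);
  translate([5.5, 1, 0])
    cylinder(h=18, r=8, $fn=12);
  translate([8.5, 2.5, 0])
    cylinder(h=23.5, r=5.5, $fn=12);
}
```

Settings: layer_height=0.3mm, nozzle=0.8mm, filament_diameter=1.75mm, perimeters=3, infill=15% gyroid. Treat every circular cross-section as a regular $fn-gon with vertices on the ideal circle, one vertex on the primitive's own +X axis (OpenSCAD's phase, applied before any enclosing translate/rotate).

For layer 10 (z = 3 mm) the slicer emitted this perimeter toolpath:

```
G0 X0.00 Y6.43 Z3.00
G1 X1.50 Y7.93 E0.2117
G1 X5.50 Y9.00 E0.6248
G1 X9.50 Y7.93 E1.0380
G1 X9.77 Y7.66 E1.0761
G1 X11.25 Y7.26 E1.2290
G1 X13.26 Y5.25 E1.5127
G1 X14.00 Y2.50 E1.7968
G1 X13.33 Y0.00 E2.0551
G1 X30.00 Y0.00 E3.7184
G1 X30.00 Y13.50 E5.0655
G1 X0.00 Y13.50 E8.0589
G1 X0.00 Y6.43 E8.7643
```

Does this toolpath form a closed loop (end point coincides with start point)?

Start point (G0): (0.00, 6.43). End point (last G1): the path returns to the start — closed.

yes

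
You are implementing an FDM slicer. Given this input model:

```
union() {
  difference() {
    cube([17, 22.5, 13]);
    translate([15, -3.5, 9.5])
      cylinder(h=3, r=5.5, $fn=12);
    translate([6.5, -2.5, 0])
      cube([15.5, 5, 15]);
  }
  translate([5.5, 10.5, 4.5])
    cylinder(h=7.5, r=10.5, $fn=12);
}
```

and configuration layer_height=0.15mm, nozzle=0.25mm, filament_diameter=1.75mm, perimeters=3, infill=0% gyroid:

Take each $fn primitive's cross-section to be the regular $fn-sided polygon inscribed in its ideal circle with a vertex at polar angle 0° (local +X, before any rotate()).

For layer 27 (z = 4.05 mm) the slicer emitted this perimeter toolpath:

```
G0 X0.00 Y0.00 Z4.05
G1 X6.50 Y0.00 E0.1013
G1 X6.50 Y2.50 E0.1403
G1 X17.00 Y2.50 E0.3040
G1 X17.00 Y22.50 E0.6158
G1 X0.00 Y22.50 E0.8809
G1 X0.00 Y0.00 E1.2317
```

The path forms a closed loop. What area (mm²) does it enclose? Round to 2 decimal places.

356.25 mm²

Apply the shoelace formula to the sequence of (X, Y) vertices; enclosed area = 356.25 mm².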